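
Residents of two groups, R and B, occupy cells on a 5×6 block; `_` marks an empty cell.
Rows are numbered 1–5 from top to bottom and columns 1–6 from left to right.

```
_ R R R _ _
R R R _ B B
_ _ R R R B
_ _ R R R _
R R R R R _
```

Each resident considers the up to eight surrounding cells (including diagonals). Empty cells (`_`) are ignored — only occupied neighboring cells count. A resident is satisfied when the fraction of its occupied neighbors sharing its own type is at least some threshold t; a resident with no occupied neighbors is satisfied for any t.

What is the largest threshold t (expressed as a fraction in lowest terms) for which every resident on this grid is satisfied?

2/5

(1,2)R 4/4
(1,3)R 4/4
(1,4)R 2/3
(2,1)R 2/2
(2,2)R 5/5
(2,3)R 6/6
(2,5)B 2/5
(2,6)B 2/3
(3,3)R 5/5
(3,4)R 6/7
(3,5)R 3/6
(3,6)B 2/4
(4,3)R 6/6
(4,4)R 8/8
(4,5)R 5/6
(5,1)R 1/1
(5,2)R 3/3
(5,3)R 4/4
(5,4)R 5/5
(5,5)R 3/3
The smallest same-type fraction is 2/5 at (2,5), which reduces to 2/5. Any threshold above that leaves this resident unsatisfied.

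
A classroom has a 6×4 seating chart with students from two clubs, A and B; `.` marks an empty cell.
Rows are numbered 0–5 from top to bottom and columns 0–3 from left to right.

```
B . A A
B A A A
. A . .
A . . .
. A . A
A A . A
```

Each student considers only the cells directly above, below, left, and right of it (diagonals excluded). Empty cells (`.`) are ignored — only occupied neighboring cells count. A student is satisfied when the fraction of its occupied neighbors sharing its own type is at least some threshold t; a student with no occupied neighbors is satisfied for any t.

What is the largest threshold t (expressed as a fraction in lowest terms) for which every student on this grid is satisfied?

(0,0)B 1/1
(0,2)A 2/2
(0,3)A 2/2
(1,0)B 1/2
(1,1)A 2/3
(1,2)A 3/3
(1,3)A 2/2
(2,1)A 1/1
(3,0)A — no occupied neighbors
(4,1)A 1/1
(4,3)A 1/1
(5,0)A 1/1
(5,1)A 2/2
(5,3)A 1/1
The smallest same-type fraction is 1/2 at (1,0), which reduces to 1/2. Any threshold above that leaves this student unsatisfied.

1/2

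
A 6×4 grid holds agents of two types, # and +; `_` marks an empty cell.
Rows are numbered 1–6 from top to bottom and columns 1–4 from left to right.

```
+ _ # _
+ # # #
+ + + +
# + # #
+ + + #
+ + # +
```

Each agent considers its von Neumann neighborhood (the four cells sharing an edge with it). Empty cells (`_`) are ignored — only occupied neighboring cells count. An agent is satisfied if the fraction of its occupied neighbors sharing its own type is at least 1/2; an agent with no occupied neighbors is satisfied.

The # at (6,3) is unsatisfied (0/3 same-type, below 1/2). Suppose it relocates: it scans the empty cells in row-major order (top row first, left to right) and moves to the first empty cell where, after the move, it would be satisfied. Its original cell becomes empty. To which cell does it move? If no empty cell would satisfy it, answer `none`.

Vacating (6,3). Empty cells in order:
  (1,2): 2/3 same-type → satisfied — stop here.

(1,2)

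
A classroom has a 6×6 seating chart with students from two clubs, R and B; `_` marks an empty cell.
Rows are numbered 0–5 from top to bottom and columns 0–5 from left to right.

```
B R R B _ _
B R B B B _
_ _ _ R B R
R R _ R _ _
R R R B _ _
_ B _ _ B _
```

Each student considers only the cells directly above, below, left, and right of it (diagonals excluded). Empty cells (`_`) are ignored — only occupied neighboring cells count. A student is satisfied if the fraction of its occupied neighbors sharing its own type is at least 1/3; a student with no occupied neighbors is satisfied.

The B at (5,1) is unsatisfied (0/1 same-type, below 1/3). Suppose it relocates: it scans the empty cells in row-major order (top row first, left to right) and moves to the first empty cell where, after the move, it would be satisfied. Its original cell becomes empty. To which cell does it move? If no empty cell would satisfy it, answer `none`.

Vacating (5,1). Empty cells in order:
  (0,4): 2/2 same-type → satisfied — stop here.

(0,4)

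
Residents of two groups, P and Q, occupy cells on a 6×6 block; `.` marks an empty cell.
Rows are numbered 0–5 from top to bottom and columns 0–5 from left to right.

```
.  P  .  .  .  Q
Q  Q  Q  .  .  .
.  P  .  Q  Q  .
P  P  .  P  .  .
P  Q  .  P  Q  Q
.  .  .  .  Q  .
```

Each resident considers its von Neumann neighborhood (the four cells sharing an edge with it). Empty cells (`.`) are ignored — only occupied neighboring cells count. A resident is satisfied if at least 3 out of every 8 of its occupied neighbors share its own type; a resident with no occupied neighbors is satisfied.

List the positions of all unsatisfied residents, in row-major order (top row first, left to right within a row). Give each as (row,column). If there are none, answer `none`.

(0,1), (4,1)

(0,1)P 0/1 not
(0,5)Q 0/0 satisfied
(1,0)Q 1/1 satisfied
(1,1)Q 2/4 satisfied
(1,2)Q 1/1 satisfied
(2,1)P 1/2 satisfied
(2,3)Q 1/2 satisfied
(2,4)Q 1/1 satisfied
(3,0)P 2/2 satisfied
(3,1)P 2/3 satisfied
(3,3)P 1/2 satisfied
(4,0)P 1/2 satisfied
(4,1)Q 0/2 not
(4,3)P 1/2 satisfied
(4,4)Q 2/3 satisfied
(4,5)Q 1/1 satisfied
(5,4)Q 1/1 satisfied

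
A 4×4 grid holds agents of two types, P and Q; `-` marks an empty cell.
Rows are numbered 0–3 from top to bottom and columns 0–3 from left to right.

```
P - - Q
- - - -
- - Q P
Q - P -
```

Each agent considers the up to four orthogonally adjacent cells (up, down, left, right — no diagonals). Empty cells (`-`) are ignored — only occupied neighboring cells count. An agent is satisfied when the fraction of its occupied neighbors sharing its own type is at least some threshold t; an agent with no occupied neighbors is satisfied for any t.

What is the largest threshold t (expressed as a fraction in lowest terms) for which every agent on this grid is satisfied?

Row 0: (0,0)P — no occupied neighbors · (0,3)Q — no occupied neighbors
Row 2: (2,2)Q 0/2 · (2,3)P 0/1
Row 3: (3,0)Q — no occupied neighbors · (3,2)P 0/1
The smallest same-type fraction is 0/2 at (2,2), which reduces to 0/1. Any threshold above that leaves this agent unsatisfied.

0/1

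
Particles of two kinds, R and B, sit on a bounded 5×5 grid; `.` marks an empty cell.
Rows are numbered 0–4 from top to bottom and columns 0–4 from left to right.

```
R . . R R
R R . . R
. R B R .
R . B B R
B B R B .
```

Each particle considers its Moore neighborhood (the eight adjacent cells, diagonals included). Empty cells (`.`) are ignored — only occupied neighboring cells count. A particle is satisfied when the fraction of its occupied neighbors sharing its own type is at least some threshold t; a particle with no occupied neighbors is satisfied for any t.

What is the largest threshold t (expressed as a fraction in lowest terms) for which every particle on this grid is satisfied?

0/1

Row 0: (0,0)R 2/2 · (0,3)R 2/2 · (0,4)R 2/2
Row 1: (1,0)R 3/3 · (1,1)R 3/4 · (1,4)R 3/3
Row 2: (2,1)R 3/5 · (2,2)B 2/5 · (2,3)R 2/5
Row 3: (3,0)R 1/3 · (3,2)B 4/7 · (3,3)B 3/6 · (3,4)R 1/3
Row 4: (4,0)B 1/2 · (4,1)B 2/4 · (4,2)R 0/4 · (4,3)B 2/4
The smallest same-type fraction is 0/4 at (4,2), which reduces to 0/1. Any threshold above that leaves this particle unsatisfied.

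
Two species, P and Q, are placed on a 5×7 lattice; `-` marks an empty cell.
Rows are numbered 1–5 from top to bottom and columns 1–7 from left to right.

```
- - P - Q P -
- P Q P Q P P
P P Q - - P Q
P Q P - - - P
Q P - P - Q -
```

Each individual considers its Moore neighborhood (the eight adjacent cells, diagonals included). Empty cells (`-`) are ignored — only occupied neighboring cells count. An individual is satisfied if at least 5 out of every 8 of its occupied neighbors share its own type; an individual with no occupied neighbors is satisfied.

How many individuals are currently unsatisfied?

18

Row 1: (1,3)P 2/3 satisfied · (1,5)Q 1/4 not · (1,6)P 2/4 not
Row 2: (2,2)P 3/5 not · (2,3)Q 1/5 not · (2,4)P 1/5 not · (2,5)Q 1/5 not · (2,6)P 3/6 not · (2,7)P 3/4 satisfied
Row 3: (3,1)P 3/4 satisfied · (3,2)P 4/7 not · (3,3)Q 2/6 not · (3,6)P 3/5 not · (3,7)Q 0/4 not
Row 4: (4,1)P 3/5 not · (4,2)Q 2/7 not · (4,3)P 3/5 not · (4,7)P 1/3 not
Row 5: (5,1)Q 1/3 not · (5,2)P 2/4 not · (5,4)P 1/1 satisfied · (5,6)Q 0/1 not
Unsatisfied: (1,5), (1,6), (2,2), (2,3), (2,4), (2,5), (2,6), (3,2), (3,3), (3,6), (3,7), (4,1), (4,2), (4,3), (4,7), (5,1), (5,2), (5,6) — 18 in total.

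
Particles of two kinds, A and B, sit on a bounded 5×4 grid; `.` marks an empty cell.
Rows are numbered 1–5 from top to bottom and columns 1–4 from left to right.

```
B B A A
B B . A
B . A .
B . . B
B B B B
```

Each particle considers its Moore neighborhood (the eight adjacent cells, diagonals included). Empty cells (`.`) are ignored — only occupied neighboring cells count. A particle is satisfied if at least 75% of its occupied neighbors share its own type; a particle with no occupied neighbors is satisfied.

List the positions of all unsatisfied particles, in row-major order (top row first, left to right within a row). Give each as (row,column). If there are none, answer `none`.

Row 1: (1,1)B 3/3 ✓ · (1,2)B 3/4 ✓ · (1,3)A 2/4 ✗ · (1,4)A 2/2 ✓
Row 2: (2,1)B 4/4 ✓ · (2,2)B 4/6 ✗ · (2,4)A 3/3 ✓
Row 3: (3,1)B 3/3 ✓ · (3,3)A 1/3 ✗
Row 4: (4,1)B 3/3 ✓ · (4,4)B 2/3 ✗
Row 5: (5,1)B 2/2 ✓ · (5,2)B 3/3 ✓ · (5,3)B 3/3 ✓ · (5,4)B 2/2 ✓

(1,3), (2,2), (3,3), (4,4)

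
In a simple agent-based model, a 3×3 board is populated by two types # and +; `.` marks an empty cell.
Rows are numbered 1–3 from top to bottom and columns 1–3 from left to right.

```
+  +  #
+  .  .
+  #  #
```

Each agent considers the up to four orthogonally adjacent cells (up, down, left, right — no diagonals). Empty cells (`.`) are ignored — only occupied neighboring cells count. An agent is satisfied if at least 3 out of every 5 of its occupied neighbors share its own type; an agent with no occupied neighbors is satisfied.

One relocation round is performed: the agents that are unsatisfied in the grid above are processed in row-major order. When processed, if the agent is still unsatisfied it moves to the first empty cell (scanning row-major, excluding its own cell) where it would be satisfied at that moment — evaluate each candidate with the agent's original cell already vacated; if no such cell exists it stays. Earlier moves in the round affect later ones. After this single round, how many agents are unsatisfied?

2

Initially unsatisfied (in order): (1,2), (1,3), (3,1), (3,2).
  (1,2): no empty cell satisfies it; stays.
  (1,3) → (2,3).
  (3,1): no empty cell satisfies it; stays.
  (3,2): no empty cell satisfies it; stays.
Resulting grid:
+ + .
+ . #
+ # #
Unsatisfied now: (3,1), (3,2).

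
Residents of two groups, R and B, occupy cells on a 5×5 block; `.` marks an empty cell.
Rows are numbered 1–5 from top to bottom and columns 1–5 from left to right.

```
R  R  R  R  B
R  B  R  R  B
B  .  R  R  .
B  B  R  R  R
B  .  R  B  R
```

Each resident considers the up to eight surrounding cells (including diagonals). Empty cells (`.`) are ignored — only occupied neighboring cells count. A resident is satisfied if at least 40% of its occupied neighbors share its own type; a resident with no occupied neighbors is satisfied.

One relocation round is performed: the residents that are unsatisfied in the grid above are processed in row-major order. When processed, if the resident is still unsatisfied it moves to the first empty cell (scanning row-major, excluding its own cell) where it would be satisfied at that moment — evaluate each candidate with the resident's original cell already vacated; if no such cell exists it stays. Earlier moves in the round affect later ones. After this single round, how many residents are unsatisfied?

2

Initially unsatisfied (in order): (1,5), (2,2), (2,5), (5,4).
  (1,5) → (3,2).
  (2,2) → (5,2).
  (2,5): no empty cell satisfies it; stays.
  (5,4): no empty cell satisfies it; stays.
Resulting grid:
R R R R .
R . R R B
B B R R .
B B R R R
B B R B R
Unsatisfied now: (2,5), (5,4).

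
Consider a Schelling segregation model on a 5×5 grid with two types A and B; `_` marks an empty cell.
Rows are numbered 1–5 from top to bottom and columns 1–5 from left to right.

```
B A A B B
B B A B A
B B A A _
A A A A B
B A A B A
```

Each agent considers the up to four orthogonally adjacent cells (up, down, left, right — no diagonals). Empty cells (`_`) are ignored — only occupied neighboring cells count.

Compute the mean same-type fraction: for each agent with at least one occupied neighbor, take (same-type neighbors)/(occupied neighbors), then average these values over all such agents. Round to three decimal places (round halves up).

(1,1)B 1/2
(1,2)A 1/3
(1,3)A 2/3
(1,4)B 2/3
(1,5)B 1/2
(2,1)B 3/3
(2,2)B 2/4
(2,3)A 2/4
(2,4)B 1/4
(2,5)A 0/2
(3,1)B 2/3
(3,2)B 2/4
(3,3)A 3/4
(3,4)A 2/3
(4,1)A 1/3
(4,2)A 3/4
(4,3)A 4/4
(4,4)A 2/4
(4,5)B 0/2
(5,1)B 0/2
(5,2)A 2/3
(5,3)A 2/3
(5,4)B 0/3
(5,5)A 0/2
Sum over 24 agents: 1/2 + 1/3 + 2/3 + 2/3 + 1/2 + 3/3 + 2/4 + 2/4 + 1/4 + 0/2 + 2/3 + 2/4 + 3/4 + 2/3 + 1/3 + 3/4 + 4/4 + 2/4 + 0/2 + 0/2 + 2/3 + 2/3 + 0/3 + 0/2 = 137/12; mean = 137/12 ÷ 24 = 137/288 = 0.475694… → 0.476.

0.476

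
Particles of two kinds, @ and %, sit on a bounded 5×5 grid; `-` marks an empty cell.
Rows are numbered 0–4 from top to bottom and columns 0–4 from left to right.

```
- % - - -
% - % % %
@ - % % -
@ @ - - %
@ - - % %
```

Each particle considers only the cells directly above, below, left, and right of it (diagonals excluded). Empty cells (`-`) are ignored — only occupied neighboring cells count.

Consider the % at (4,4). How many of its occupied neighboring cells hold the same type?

2

Occupied neighbors of (4,4): (3,4)=%, (4,3)=%.
Same type (%): 2 of 2.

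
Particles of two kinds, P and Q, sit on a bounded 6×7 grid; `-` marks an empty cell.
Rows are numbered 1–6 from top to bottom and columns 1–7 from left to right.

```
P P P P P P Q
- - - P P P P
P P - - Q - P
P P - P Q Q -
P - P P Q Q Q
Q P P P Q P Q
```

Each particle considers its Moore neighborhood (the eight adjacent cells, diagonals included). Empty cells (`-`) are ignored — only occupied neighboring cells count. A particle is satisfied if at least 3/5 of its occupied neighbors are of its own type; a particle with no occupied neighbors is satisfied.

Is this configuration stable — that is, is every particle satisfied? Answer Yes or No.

Row 1: (1,1)P 1/1 ✓ · (1,2)P 2/2 ✓ · (1,3)P 3/3 ✓ · (1,4)P 4/4 ✓ · (1,5)P 5/5 ✓ · (1,6)P 4/5 ✓ · (1,7)Q 0/3 ✗
Row 2: (2,4)P 4/5 ✓ · (2,5)P 5/6 ✓ · (2,6)P 5/7 ✓ · (2,7)P 3/4 ✓
Row 3: (3,1)P 3/3 ✓ · (3,2)P 3/3 ✓ · (3,5)Q 2/6 ✗ · (3,7)P 2/3 ✓
Row 4: (4,1)P 4/4 ✓ · (4,2)P 5/5 ✓ · (4,4)P 2/5 ✗ · (4,5)Q 4/6 ✓ · (4,6)Q 5/6 ✓
Row 5: (5,1)P 3/4 ✓ · (5,3)P 6/6 ✓ · (5,4)P 4/7 ✗ · (5,5)Q 4/8 ✗ · (5,6)Q 6/7 ✓ · (5,7)Q 3/4 ✓
Row 6: (6,1)Q 0/2 ✗ · (6,2)P 3/4 ✓ · (6,3)P 4/4 ✓ · (6,4)P 3/5 ✓ · (6,5)Q 2/5 ✗ · (6,6)P 0/5 ✗ · (6,7)Q 2/3 ✓
For instance (1,7) has only 0/3 same-type neighbors, below 3/5.

No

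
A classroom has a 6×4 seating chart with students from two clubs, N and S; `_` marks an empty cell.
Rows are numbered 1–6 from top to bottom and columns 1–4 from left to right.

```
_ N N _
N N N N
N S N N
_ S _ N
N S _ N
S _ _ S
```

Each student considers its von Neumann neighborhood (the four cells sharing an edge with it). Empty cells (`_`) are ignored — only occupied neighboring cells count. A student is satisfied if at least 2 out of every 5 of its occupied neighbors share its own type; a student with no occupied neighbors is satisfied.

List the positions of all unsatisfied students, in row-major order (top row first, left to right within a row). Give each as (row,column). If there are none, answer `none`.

(3,2), (5,1), (6,1), (6,4)

(1,2)N 2/2 ok
(1,3)N 2/2 ok
(2,1)N 2/2 ok
(2,2)N 3/4 ok
(2,3)N 4/4 ok
(2,4)N 2/2 ok
(3,1)N 1/2 ok
(3,2)S 1/4 unhappy
(3,3)N 2/3 ok
(3,4)N 3/3 ok
(4,2)S 2/2 ok
(4,4)N 2/2 ok
(5,1)N 0/2 unhappy
(5,2)S 1/2 ok
(5,4)N 1/2 ok
(6,1)S 0/1 unhappy
(6,4)S 0/1 unhappy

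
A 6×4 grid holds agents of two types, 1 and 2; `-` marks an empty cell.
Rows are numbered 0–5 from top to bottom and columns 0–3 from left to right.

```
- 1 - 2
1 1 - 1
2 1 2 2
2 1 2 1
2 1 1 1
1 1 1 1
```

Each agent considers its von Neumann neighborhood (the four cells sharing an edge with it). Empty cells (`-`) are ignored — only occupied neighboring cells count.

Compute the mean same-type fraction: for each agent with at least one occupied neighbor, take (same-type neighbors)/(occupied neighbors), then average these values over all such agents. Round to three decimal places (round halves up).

(0,1)1 1/1
(0,3)2 0/1
(1,0)1 1/2
(1,1)1 3/3
(1,3)1 0/2
(2,0)2 1/3
(2,1)1 2/4
(2,2)2 2/3
(2,3)2 1/3
(3,0)2 2/3
(3,1)1 2/4
(3,2)2 1/4
(3,3)1 1/3
(4,0)2 1/3
(4,1)1 3/4
(4,2)1 3/4
(4,3)1 3/3
(5,0)1 1/2
(5,1)1 3/3
(5,2)1 3/3
(5,3)1 2/2
Sum over 21 agents: 1/1 + 0/1 + 1/2 + 3/3 + 0/2 + 1/3 + 2/4 + 2/3 + 1/3 + 2/3 + 2/4 + 1/4 + 1/3 + 1/3 + 3/4 + 3/4 + 3/3 + 1/2 + 3/3 + 3/3 + 2/2 = 149/12; mean = 149/12 ÷ 21 = 149/252 = 0.591269… → 0.591.

0.591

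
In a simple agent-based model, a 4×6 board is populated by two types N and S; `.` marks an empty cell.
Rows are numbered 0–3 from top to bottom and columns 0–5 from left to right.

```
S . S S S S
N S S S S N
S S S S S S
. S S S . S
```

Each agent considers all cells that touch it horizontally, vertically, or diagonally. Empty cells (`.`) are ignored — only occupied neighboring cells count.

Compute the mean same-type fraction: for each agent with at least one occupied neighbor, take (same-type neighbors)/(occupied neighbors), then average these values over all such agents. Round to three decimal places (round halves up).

Row 0: (0,0)S 1/2 · (0,2)S 4/4 · (0,3)S 5/5 · (0,4)S 4/5 · (0,5)S 2/3
Row 1: (1,0)N 0/4 · (1,1)S 6/7 · (1,2)S 7/7 · (1,3)S 8/8 · (1,4)S 7/8 · (1,5)N 0/5
Row 2: (2,0)S 3/4 · (2,1)S 6/7 · (2,2)S 8/8 · (2,3)S 7/7 · (2,4)S 6/7 · (2,5)S 3/4
Row 3: (3,1)S 4/4 · (3,2)S 5/5 · (3,3)S 4/4 · (3,5)S 2/2
Sum over 21 agents: 1/2 + 4/4 + 5/5 + 4/5 + 2/3 + 0/4 + 6/7 + 7/7 + 8/8 + 7/8 + 0/5 + 3/4 + 6/7 + 8/8 + 7/7 + 6/7 + 3/4 + 4/4 + 5/5 + 4/4 + 2/2 = 14207/840; mean = 14207/840 ÷ 21 = 14207/17640 = 0.805385… → 0.805.

0.805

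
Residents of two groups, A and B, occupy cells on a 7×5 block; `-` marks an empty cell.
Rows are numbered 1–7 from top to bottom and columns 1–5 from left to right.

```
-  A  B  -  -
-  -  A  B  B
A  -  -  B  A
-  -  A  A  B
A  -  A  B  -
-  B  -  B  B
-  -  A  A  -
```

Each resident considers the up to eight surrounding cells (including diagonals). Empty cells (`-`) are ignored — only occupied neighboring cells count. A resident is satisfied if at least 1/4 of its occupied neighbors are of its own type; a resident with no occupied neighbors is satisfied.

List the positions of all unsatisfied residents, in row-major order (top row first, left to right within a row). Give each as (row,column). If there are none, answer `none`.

(3,5), (5,1), (6,2)

Row 1: (1,2)A 1/2 ok · (1,3)B 1/3 ok
Row 2: (2,3)A 1/4 ok · (2,4)B 3/5 ok · (2,5)B 2/3 ok
Row 3: (3,1)A 0/0 ok · (3,4)B 3/7 ok · (3,5)A 1/5 unhappy
Row 4: (4,3)A 2/4 ok · (4,4)A 3/6 ok · (4,5)B 2/4 ok
Row 5: (5,1)A 0/1 unhappy · (5,3)A 2/5 ok · (5,4)B 3/6 ok
Row 6: (6,2)B 0/3 unhappy · (6,4)B 2/5 ok · (6,5)B 2/3 ok
Row 7: (7,3)A 1/3 ok · (7,4)A 1/3 ok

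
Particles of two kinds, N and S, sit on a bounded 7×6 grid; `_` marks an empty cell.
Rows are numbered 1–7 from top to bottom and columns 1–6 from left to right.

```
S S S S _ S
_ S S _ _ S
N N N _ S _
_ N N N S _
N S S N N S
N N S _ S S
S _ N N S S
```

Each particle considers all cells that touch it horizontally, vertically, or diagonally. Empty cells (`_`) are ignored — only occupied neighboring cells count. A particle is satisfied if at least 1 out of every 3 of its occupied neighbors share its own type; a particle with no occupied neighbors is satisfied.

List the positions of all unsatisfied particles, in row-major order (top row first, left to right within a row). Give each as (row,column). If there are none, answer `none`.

(5,2), (5,3), (7,1), (7,4)

Row 1: (1,1)S 2/2 satisfied · (1,2)S 4/4 satisfied · (1,3)S 4/4 satisfied · (1,4)S 2/2 satisfied · (1,6)S 1/1 satisfied
Row 2: (2,2)S 4/7 satisfied · (2,3)S 4/6 satisfied · (2,6)S 2/2 satisfied
Row 3: (3,1)N 2/3 satisfied · (3,2)N 4/6 satisfied · (3,3)N 4/6 satisfied · (3,5)S 2/3 satisfied
Row 4: (4,2)N 5/7 satisfied · (4,3)N 5/7 satisfied · (4,4)N 4/7 satisfied · (4,5)S 2/5 satisfied
Row 5: (5,1)N 3/4 satisfied · (5,2)S 2/7 not · (5,3)S 2/7 not · (5,4)N 3/7 satisfied · (5,5)N 2/6 satisfied · (5,6)S 3/4 satisfied
Row 6: (6,1)N 2/4 satisfied · (6,2)N 3/7 satisfied · (6,3)S 2/6 satisfied · (6,5)S 4/7 satisfied · (6,6)S 4/5 satisfied
Row 7: (7,1)S 0/2 not · (7,3)N 2/3 satisfied · (7,4)N 1/4 not · (7,5)S 3/4 satisfied · (7,6)S 3/3 satisfied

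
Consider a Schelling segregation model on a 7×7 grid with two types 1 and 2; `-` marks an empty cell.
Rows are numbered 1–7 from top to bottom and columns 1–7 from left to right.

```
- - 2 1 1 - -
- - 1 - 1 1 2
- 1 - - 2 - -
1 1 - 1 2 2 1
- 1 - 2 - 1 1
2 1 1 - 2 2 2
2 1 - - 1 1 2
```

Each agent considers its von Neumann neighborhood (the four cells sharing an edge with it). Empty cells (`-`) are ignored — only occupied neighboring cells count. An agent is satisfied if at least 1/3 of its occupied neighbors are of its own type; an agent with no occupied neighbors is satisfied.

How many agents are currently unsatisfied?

5

Row 1: (1,3)2 0/2 not · (1,4)1 1/2 satisfied · (1,5)1 2/2 satisfied
Row 2: (2,3)1 0/1 not · (2,5)1 2/3 satisfied · (2,6)1 1/2 satisfied · (2,7)2 0/1 not
Row 3: (3,2)1 1/1 satisfied · (3,5)2 1/2 satisfied
Row 4: (4,1)1 1/1 satisfied · (4,2)1 3/3 satisfied · (4,4)1 0/2 not · (4,5)2 2/3 satisfied · (4,6)2 1/3 satisfied · (4,7)1 1/2 satisfied
Row 5: (5,2)1 2/2 satisfied · (5,4)2 0/1 not · (5,6)1 1/3 satisfied · (5,7)1 2/3 satisfied
Row 6: (6,1)2 1/2 satisfied · (6,2)1 3/4 satisfied · (6,3)1 1/1 satisfied · (6,5)2 1/2 satisfied · (6,6)2 2/4 satisfied · (6,7)2 2/3 satisfied
Row 7: (7,1)2 1/2 satisfied · (7,2)1 1/2 satisfied · (7,5)1 1/2 satisfied · (7,6)1 1/3 satisfied · (7,7)2 1/2 satisfied
Unsatisfied: (1,3), (2,3), (2,7), (4,4), (5,4) — 5 in total.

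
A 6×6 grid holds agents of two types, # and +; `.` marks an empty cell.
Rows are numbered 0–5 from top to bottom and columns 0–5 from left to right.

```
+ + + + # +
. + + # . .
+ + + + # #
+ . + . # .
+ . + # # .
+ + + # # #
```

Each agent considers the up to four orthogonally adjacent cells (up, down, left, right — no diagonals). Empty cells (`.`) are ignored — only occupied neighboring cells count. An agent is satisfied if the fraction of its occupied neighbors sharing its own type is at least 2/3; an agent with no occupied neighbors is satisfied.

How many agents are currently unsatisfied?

Row 0: (0,0)+ 1/1 ok · (0,1)+ 3/3 ok · (0,2)+ 3/3 ok · (0,3)+ 1/3 unhappy · (0,4)# 0/2 unhappy · (0,5)+ 0/1 unhappy
Row 1: (1,1)+ 3/3 ok · (1,2)+ 3/4 ok · (1,3)# 0/3 unhappy
Row 2: (2,0)+ 2/2 ok · (2,1)+ 3/3 ok · (2,2)+ 4/4 ok · (2,3)+ 1/3 unhappy · (2,4)# 2/3 ok · (2,5)# 1/1 ok
Row 3: (3,0)+ 2/2 ok · (3,2)+ 2/2 ok · (3,4)# 2/2 ok
Row 4: (4,0)+ 2/2 ok · (4,2)+ 2/3 ok · (4,3)# 2/3 ok · (4,4)# 3/3 ok
Row 5: (5,0)+ 2/2 ok · (5,1)+ 2/2 ok · (5,2)+ 2/3 ok · (5,3)# 2/3 ok · (5,4)# 3/3 ok · (5,5)# 1/1 ok
Unsatisfied: (0,3), (0,4), (0,5), (1,3), (2,3) — 5 in total.

5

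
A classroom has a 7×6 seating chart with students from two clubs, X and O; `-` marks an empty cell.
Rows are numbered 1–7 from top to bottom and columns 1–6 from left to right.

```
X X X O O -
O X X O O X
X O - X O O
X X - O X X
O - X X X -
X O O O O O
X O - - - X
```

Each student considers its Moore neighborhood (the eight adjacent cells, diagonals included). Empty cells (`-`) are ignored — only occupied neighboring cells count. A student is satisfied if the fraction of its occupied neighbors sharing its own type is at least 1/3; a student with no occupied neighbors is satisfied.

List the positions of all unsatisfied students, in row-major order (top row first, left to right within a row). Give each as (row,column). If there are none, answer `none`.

Row 1: (1,1)X 2/3 ok · (1,2)X 4/5 ok · (1,3)X 3/5 ok · (1,4)O 3/5 ok · (1,5)O 3/4 ok
Row 2: (2,1)O 1/5 unhappy · (2,2)X 5/7 ok · (2,3)X 4/7 ok · (2,4)O 4/7 ok · (2,5)O 5/7 ok · (2,6)X 0/4 unhappy
Row 3: (3,1)X 3/5 ok · (3,2)O 1/6 unhappy · (3,4)X 2/6 ok · (3,5)O 4/8 ok · (3,6)O 2/5 ok
Row 4: (4,1)X 2/4 ok · (4,2)X 3/5 ok · (4,4)O 1/6 unhappy · (4,5)X 4/7 ok · (4,6)X 2/4 ok
Row 5: (5,1)O 1/4 unhappy · (5,3)X 2/6 ok · (5,4)X 3/7 ok · (5,5)X 3/7 ok
Row 6: (6,1)X 1/4 unhappy · (6,2)O 3/6 ok · (6,3)O 3/5 ok · (6,4)O 2/5 ok · (6,5)O 2/5 ok · (6,6)O 1/3 ok
Row 7: (7,1)X 1/3 ok · (7,2)O 2/4 ok · (7,6)X 0/2 unhappy

(2,1), (2,6), (3,2), (4,4), (5,1), (6,1), (7,6)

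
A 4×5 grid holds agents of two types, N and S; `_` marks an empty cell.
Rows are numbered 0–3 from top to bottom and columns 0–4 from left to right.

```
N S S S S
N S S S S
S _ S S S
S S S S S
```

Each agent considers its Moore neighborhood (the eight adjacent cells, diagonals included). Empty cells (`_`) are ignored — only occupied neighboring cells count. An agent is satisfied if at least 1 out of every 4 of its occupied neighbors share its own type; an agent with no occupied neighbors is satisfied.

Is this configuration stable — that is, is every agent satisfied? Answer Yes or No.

Yes

Row 0: (0,0)N 1/3 ok · (0,1)S 3/5 ok · (0,2)S 5/5 ok · (0,3)S 5/5 ok · (0,4)S 3/3 ok
Row 1: (1,0)N 1/4 ok · (1,1)S 5/7 ok · (1,2)S 7/7 ok · (1,3)S 8/8 ok · (1,4)S 5/5 ok
Row 2: (2,0)S 3/4 ok · (2,2)S 7/7 ok · (2,3)S 8/8 ok · (2,4)S 5/5 ok
Row 3: (3,0)S 2/2 ok · (3,1)S 4/4 ok · (3,2)S 4/4 ok · (3,3)S 5/5 ok · (3,4)S 3/3 ok
All meet the threshold, so the configuration is stable.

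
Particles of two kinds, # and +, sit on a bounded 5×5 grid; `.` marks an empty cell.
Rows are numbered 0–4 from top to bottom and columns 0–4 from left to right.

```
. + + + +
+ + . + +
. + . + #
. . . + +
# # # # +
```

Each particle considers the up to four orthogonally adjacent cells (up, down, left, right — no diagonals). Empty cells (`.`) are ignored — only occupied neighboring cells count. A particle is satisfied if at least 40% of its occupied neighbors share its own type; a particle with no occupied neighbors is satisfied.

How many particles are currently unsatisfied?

2

Row 0: (0,1)+ 2/2 ok · (0,2)+ 2/2 ok · (0,3)+ 3/3 ok · (0,4)+ 2/2 ok
Row 1: (1,0)+ 1/1 ok · (1,1)+ 3/3 ok · (1,3)+ 3/3 ok · (1,4)+ 2/3 ok
Row 2: (2,1)+ 1/1 ok · (2,3)+ 2/3 ok · (2,4)# 0/3 unhappy
Row 3: (3,3)+ 2/3 ok · (3,4)+ 2/3 ok
Row 4: (4,0)# 1/1 ok · (4,1)# 2/2 ok · (4,2)# 2/2 ok · (4,3)# 1/3 unhappy · (4,4)+ 1/2 ok
Unsatisfied: (2,4), (4,3) — 2 in total.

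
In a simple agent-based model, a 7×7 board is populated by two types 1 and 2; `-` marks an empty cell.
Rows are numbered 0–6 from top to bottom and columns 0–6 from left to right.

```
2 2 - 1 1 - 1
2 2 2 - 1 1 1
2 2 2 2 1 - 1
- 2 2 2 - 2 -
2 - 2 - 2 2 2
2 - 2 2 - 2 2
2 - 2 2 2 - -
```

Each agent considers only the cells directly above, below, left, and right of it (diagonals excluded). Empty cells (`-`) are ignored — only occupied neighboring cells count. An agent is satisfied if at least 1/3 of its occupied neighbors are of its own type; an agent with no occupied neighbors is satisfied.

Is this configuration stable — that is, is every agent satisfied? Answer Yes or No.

(0,0)2 2/2 ok
(0,1)2 2/2 ok
(0,3)1 1/1 ok
(0,4)1 2/2 ok
(0,6)1 1/1 ok
(1,0)2 3/3 ok
(1,1)2 4/4 ok
(1,2)2 2/2 ok
(1,4)1 3/3 ok
(1,5)1 2/2 ok
(1,6)1 3/3 ok
(2,0)2 2/2 ok
(2,1)2 4/4 ok
(2,2)2 4/4 ok
(2,3)2 2/3 ok
(2,4)1 1/2 ok
(2,6)1 1/1 ok
(3,1)2 2/2 ok
(3,2)2 4/4 ok
(3,3)2 2/2 ok
(3,5)2 1/1 ok
(4,0)2 1/1 ok
(4,2)2 2/2 ok
(4,4)2 1/1 ok
(4,5)2 4/4 ok
(4,6)2 2/2 ok
(5,0)2 2/2 ok
(5,2)2 3/3 ok
(5,3)2 2/2 ok
(5,5)2 2/2 ok
(5,6)2 2/2 ok
(6,0)2 1/1 ok
(6,2)2 2/2 ok
(6,3)2 3/3 ok
(6,4)2 1/1 ok
All meet the threshold, so the configuration is stable.

Yes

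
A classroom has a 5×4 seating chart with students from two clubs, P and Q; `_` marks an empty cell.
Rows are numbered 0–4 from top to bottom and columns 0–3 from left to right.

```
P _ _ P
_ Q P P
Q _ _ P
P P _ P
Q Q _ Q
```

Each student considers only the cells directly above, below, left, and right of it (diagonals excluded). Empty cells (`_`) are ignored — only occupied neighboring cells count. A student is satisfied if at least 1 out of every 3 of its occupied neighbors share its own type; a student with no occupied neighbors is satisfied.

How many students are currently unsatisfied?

(0,0)P 0/0 satisfied
(0,3)P 1/1 satisfied
(1,1)Q 0/1 not
(1,2)P 1/2 satisfied
(1,3)P 3/3 satisfied
(2,0)Q 0/1 not
(2,3)P 2/2 satisfied
(3,0)P 1/3 satisfied
(3,1)P 1/2 satisfied
(3,3)P 1/2 satisfied
(4,0)Q 1/2 satisfied
(4,1)Q 1/2 satisfied
(4,3)Q 0/1 not
Unsatisfied: (1,1), (2,0), (4,3) — 3 in total.

3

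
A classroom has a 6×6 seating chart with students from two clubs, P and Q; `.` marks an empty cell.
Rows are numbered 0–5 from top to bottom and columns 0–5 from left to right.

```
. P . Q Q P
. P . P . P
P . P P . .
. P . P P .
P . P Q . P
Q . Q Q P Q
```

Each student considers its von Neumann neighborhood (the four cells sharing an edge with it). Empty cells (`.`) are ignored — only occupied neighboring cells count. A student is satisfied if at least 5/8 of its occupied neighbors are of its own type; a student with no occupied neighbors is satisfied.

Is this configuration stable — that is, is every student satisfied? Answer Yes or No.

No

Row 0: (0,1)P 1/1 ✓ · (0,3)Q 1/2 ✗ · (0,4)Q 1/2 ✗ · (0,5)P 1/2 ✗
Row 1: (1,1)P 1/1 ✓ · (1,3)P 1/2 ✗ · (1,5)P 1/1 ✓
Row 2: (2,0)P 0/0 ✓ · (2,2)P 1/1 ✓ · (2,3)P 3/3 ✓
Row 3: (3,1)P 0/0 ✓ · (3,3)P 2/3 ✓ · (3,4)P 1/1 ✓
Row 4: (4,0)P 0/1 ✗ · (4,2)P 0/2 ✗ · (4,3)Q 1/3 ✗ · (4,5)P 0/1 ✗
Row 5: (5,0)Q 0/1 ✗ · (5,2)Q 1/2 ✗ · (5,3)Q 2/3 ✓ · (5,4)P 0/2 ✗ · (5,5)Q 0/2 ✗
For instance (0,3) has only 1/2 same-type neighbors, below 5/8.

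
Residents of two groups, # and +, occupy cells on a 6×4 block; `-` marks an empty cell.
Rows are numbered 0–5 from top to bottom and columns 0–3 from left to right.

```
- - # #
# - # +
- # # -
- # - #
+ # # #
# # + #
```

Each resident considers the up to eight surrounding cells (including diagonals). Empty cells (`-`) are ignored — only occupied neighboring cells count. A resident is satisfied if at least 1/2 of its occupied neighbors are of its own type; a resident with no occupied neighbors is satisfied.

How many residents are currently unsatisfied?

Row 0: (0,2)# 2/3 satisfied · (0,3)# 2/3 satisfied
Row 1: (1,0)# 1/1 satisfied · (1,2)# 4/5 satisfied · (1,3)+ 0/4 not
Row 2: (2,1)# 4/4 satisfied · (2,2)# 4/5 satisfied
Row 3: (3,1)# 4/5 satisfied · (3,3)# 3/3 satisfied
Row 4: (4,0)+ 0/4 not · (4,1)# 4/6 satisfied · (4,2)# 6/7 satisfied · (4,3)# 3/4 satisfied
Row 5: (5,0)# 2/3 satisfied · (5,1)# 3/5 satisfied · (5,2)+ 0/5 not · (5,3)# 2/3 satisfied
Unsatisfied: (1,3), (4,0), (5,2) — 3 in total.

3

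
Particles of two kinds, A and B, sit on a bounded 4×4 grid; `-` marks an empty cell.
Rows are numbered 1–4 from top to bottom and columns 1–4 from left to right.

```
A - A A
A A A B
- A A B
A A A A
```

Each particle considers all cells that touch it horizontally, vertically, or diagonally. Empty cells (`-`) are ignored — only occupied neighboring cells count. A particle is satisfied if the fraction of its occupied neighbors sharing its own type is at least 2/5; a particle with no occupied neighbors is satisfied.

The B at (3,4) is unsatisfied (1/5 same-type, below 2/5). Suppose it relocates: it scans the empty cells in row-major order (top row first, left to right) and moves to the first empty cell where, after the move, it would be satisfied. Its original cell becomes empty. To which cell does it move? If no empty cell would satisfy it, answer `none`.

Vacating (3,4). Empty cells in order:
  (1,2): 0/5 same-type → still unsatisfied.
  (3,1): 0/5 same-type → still unsatisfied.

none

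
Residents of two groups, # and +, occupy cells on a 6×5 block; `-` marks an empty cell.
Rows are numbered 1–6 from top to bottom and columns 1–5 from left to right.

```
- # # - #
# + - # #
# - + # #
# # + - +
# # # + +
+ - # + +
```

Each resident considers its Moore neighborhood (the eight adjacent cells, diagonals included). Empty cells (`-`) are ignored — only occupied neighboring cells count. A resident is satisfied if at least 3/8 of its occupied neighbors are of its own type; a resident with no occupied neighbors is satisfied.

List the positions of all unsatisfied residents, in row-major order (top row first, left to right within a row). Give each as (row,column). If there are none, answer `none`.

Row 1: (1,2)# 2/3 ok · (1,3)# 2/3 ok · (1,5)# 2/2 ok
Row 2: (2,1)# 2/3 ok · (2,2)+ 1/5 unhappy · (2,4)# 5/6 ok · (2,5)# 4/4 ok
Row 3: (3,1)# 3/4 ok · (3,3)+ 2/5 ok · (3,4)# 3/6 ok · (3,5)# 3/4 ok
Row 4: (4,1)# 4/4 ok · (4,2)# 5/7 ok · (4,3)+ 2/6 unhappy · (4,5)+ 2/4 ok
Row 5: (5,1)# 3/4 ok · (5,2)# 5/7 ok · (5,3)# 3/6 ok · (5,4)+ 5/7 ok · (5,5)+ 4/4 ok
Row 6: (6,1)+ 0/2 unhappy · (6,3)# 2/4 ok · (6,4)+ 3/5 ok · (6,5)+ 3/3 ok

(2,2), (4,3), (6,1)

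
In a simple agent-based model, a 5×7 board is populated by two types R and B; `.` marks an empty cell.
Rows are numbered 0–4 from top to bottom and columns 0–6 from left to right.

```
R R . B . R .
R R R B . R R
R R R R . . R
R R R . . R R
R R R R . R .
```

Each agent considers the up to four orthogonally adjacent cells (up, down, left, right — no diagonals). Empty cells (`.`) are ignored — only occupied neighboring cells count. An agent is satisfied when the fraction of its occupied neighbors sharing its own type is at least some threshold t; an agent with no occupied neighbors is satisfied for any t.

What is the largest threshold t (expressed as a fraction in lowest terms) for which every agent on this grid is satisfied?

(0,0)R 2/2
(0,1)R 2/2
(0,3)B 1/1
(0,5)R 1/1
(1,0)R 3/3
(1,1)R 4/4
(1,2)R 2/3
(1,3)B 1/3
(1,5)R 2/2
(1,6)R 2/2
(2,0)R 3/3
(2,1)R 4/4
(2,2)R 4/4
(2,3)R 1/2
(2,6)R 2/2
(3,0)R 3/3
(3,1)R 4/4
(3,2)R 3/3
(3,5)R 2/2
(3,6)R 2/2
(4,0)R 2/2
(4,1)R 3/3
(4,2)R 3/3
(4,3)R 1/1
(4,5)R 1/1
The smallest same-type fraction is 1/3 at (1,3), which reduces to 1/3. Any threshold above that leaves this agent unsatisfied.

1/3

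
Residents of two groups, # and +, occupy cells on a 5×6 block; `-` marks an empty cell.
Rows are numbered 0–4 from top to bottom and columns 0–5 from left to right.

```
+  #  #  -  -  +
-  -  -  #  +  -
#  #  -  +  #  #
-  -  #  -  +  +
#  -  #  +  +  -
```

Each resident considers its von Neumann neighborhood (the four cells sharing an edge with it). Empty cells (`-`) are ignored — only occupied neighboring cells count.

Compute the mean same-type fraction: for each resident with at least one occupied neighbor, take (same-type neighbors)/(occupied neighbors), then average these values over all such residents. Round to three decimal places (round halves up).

0.526

Row 0: (0,0)+ 0/1 · (0,1)# 1/2 · (0,2)# 1/1 · (0,5)+ — no occupied neighbors
Row 1: (1,3)# 0/2 · (1,4)+ 0/2
Row 2: (2,0)# 1/1 · (2,1)# 1/1 · (2,3)+ 0/2 · (2,4)# 1/4 · (2,5)# 1/2
Row 3: (3,2)# 1/1 · (3,4)+ 2/3 · (3,5)+ 1/2
Row 4: (4,0)# — no occupied neighbors · (4,2)# 1/2 · (4,3)+ 1/2 · (4,4)+ 2/2
Sum over 16 residents: 0/1 + 1/2 + 1/1 + 0/2 + 0/2 + 1/1 + 1/1 + 0/2 + 1/4 + 1/2 + 1/1 + 2/3 + 1/2 + 1/2 + 1/2 + 2/2 = 101/12; mean = 101/12 ÷ 16 = 101/192 = 0.526041… → 0.526.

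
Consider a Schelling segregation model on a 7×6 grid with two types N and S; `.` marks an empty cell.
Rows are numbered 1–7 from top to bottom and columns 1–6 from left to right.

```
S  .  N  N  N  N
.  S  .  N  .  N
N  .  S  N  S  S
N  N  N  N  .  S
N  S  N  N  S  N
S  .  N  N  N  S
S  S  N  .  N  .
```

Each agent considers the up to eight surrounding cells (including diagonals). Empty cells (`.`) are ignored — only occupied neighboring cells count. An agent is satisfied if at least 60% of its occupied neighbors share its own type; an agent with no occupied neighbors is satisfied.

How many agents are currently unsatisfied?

11

(1,1)S 1/1 ok
(1,3)N 2/3 ok
(1,4)N 3/3 ok
(1,5)N 4/4 ok
(1,6)N 2/2 ok
(2,2)S 2/4 unhappy
(2,4)N 4/6 ok
(2,6)N 2/4 unhappy
(3,1)N 2/3 ok
(3,3)S 1/6 unhappy
(3,4)N 3/5 ok
(3,5)S 2/6 unhappy
(3,6)S 2/3 ok
(4,1)N 3/4 ok
(4,2)N 5/7 ok
(4,3)N 5/7 ok
(4,4)N 4/7 unhappy
(4,6)S 3/4 ok
(5,1)N 2/4 unhappy
(5,2)S 1/7 unhappy
(5,3)N 6/7 ok
(5,4)N 6/7 ok
(5,5)S 2/7 unhappy
(5,6)N 1/4 unhappy
(6,1)S 3/4 ok
(6,3)N 4/6 ok
(6,4)N 6/7 ok
(6,5)N 4/6 ok
(6,6)S 1/4 unhappy
(7,1)S 2/2 ok
(7,2)S 2/4 unhappy
(7,3)N 2/3 ok
(7,5)N 2/3 ok
Unsatisfied: (2,2), (2,6), (3,3), (3,5), (4,4), (5,1), (5,2), (5,5), (5,6), (6,6), (7,2) — 11 in total.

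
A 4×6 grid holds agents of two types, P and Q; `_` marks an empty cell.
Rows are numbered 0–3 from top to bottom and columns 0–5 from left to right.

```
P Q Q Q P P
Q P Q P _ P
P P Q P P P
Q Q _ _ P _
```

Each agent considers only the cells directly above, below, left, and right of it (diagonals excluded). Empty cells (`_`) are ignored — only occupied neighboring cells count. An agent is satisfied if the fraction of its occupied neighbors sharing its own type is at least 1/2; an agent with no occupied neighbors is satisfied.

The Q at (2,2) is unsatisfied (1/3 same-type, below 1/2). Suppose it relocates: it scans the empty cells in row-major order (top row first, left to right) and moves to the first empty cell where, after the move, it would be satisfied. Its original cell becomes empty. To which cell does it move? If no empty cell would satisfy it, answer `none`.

(3,2)

Vacating (2,2). Empty cells in order:
  (1,4): 0/4 same-type → still unsatisfied.
  (3,2): 1/1 same-type → satisfied — stop here.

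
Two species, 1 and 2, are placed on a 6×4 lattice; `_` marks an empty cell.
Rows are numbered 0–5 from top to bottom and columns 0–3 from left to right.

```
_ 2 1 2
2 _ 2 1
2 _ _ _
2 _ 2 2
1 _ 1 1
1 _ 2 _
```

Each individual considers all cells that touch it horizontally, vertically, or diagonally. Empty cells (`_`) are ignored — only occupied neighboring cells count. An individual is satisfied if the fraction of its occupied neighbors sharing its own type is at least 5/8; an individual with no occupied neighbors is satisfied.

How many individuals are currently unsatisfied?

Row 0: (0,1)2 2/3 satisfied · (0,2)1 1/4 not · (0,3)2 1/3 not
Row 1: (1,0)2 2/2 satisfied · (1,2)2 2/4 not · (1,3)1 1/3 not
Row 2: (2,0)2 2/2 satisfied
Row 3: (3,0)2 1/2 not · (3,2)2 1/3 not · (3,3)2 1/3 not
Row 4: (4,0)1 1/2 not · (4,2)1 1/4 not · (4,3)1 1/4 not
Row 5: (5,0)1 1/1 satisfied · (5,2)2 0/2 not
Unsatisfied: (0,2), (0,3), (1,2), (1,3), (3,0), (3,2), (3,3), (4,0), (4,2), (4,3), (5,2) — 11 in total.

11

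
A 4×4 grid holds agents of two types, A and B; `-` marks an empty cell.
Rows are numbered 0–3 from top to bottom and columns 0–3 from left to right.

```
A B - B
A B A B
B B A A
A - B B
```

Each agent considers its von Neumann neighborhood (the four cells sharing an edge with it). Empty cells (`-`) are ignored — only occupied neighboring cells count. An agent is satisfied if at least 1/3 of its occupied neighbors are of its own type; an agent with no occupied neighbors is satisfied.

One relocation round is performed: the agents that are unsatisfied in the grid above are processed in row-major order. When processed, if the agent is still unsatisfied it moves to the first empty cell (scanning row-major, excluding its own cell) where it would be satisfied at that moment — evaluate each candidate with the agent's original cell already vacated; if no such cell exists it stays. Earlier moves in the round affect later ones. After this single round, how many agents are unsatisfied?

0

Initially unsatisfied (in order): (3,0).
  (3,0) → (0,2).
Resulting grid:
A B A B
A B A B
B B A A
- - B B
All satisfied now.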